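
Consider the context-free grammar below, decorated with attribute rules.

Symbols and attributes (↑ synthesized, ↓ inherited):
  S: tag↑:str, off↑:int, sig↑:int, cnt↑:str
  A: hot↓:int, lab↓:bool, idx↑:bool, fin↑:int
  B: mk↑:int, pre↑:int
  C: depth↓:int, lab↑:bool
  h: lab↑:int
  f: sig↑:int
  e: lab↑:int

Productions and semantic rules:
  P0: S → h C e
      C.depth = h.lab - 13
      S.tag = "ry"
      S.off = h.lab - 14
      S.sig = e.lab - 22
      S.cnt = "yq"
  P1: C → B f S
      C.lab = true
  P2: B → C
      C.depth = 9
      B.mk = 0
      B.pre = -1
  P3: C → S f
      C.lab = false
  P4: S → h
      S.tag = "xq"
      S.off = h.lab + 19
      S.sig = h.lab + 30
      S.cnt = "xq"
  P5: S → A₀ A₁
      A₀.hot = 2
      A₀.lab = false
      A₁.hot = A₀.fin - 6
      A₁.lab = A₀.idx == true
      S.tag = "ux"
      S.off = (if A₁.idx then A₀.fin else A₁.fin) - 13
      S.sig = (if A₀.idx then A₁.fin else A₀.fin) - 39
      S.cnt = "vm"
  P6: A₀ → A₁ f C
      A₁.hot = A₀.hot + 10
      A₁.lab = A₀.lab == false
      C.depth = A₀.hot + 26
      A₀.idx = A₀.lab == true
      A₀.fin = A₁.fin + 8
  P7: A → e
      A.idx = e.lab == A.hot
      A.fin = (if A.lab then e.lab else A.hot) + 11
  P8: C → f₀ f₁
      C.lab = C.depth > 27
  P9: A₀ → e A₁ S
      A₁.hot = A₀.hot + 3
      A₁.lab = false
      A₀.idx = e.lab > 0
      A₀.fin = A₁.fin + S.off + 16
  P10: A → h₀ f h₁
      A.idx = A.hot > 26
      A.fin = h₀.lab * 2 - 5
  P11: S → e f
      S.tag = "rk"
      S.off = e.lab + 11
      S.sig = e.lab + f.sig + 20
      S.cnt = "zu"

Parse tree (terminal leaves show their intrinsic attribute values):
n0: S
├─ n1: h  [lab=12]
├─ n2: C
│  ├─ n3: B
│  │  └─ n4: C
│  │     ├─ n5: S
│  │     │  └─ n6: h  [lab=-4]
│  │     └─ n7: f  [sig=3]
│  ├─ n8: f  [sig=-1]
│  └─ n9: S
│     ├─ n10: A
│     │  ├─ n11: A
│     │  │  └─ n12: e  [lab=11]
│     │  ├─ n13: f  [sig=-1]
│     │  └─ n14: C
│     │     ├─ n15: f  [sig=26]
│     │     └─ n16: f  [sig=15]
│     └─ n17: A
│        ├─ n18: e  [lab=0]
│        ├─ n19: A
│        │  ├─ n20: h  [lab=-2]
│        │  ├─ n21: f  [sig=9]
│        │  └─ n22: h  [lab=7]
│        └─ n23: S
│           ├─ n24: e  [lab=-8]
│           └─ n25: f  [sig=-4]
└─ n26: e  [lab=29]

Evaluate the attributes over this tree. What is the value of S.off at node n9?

-3

1. n1.lab = 12  [terminal]
2. n2.depth = -1  [h.lab - 13]
3. n4.depth = 9  [9]
4. n6.lab = -4  [terminal]
5. n5.tag = "xq"  ["xq"]
6. n5.off = 15  [h.lab + 19]
7. n5.sig = 26  [h.lab + 30]
8. n5.cnt = "xq"  ["xq"]
9. n7.sig = 3  [terminal]
10. n4.lab = false  [false]
11. n3.mk = 0  [0]
12. n3.pre = -1  [-1]
13. n8.sig = -1  [terminal]
14. n10.hot = 2  [2]
15. n10.lab = false  [false]
16. n11.hot = 12  [A₀.hot + 10]
17. n11.lab = true  [A₀.lab == false]
18. n12.lab = 11  [terminal]
19. n11.idx = false  [e.lab == A.hot]
20. n11.fin = 22  [(if A.lab then e.lab else A.hot) + 11]
21. n13.sig = -1  [terminal]
22. n14.depth = 28  [A₀.hot + 26]
23. n15.sig = 26  [terminal]
24. n16.sig = 15  [terminal]
25. n14.lab = true  [C.depth > 27]
26. n10.idx = false  [A₀.lab == true]
27. n10.fin = 30  [A₁.fin + 8]
28. n17.hot = 24  [A₀.fin - 6]
29. n17.lab = false  [A₀.idx == true]
30. n18.lab = 0  [terminal]
31. n19.hot = 27  [A₀.hot + 3]
32. n19.lab = false  [false]
33. n20.lab = -2  [terminal]
34. n21.sig = 9  [terminal]
35. n22.lab = 7  [terminal]
36. n19.idx = true  [A.hot > 26]
37. n19.fin = -9  [h₀.lab * 2 - 5]
38. n24.lab = -8  [terminal]
39. n25.sig = -4  [terminal]
40. n23.tag = "rk"  ["rk"]
41. n23.off = 3  [e.lab + 11]
42. n23.sig = 8  [e.lab + f.sig + 20]
43. n23.cnt = "zu"  ["zu"]
44. n17.idx = false  [e.lab > 0]
45. n17.fin = 10  [A₁.fin + S.off + 16]
46. n9.tag = "ux"  ["ux"]
47. n9.off = -3  [(if A₁.idx then A₀.fin else A₁.fin) - 13]
48. n9.sig = -9  [(if A₀.idx then A₁.fin else A₀.fin) - 39]
49. n9.cnt = "vm"  ["vm"]
50. n2.lab = true  [true]
51. n26.lab = 29  [terminal]
52. n0.tag = "ry"  ["ry"]
53. n0.off = -2  [h.lab - 14]
54. n0.sig = 7  [e.lab - 22]
55. n0.cnt = "yq"  ["yq"]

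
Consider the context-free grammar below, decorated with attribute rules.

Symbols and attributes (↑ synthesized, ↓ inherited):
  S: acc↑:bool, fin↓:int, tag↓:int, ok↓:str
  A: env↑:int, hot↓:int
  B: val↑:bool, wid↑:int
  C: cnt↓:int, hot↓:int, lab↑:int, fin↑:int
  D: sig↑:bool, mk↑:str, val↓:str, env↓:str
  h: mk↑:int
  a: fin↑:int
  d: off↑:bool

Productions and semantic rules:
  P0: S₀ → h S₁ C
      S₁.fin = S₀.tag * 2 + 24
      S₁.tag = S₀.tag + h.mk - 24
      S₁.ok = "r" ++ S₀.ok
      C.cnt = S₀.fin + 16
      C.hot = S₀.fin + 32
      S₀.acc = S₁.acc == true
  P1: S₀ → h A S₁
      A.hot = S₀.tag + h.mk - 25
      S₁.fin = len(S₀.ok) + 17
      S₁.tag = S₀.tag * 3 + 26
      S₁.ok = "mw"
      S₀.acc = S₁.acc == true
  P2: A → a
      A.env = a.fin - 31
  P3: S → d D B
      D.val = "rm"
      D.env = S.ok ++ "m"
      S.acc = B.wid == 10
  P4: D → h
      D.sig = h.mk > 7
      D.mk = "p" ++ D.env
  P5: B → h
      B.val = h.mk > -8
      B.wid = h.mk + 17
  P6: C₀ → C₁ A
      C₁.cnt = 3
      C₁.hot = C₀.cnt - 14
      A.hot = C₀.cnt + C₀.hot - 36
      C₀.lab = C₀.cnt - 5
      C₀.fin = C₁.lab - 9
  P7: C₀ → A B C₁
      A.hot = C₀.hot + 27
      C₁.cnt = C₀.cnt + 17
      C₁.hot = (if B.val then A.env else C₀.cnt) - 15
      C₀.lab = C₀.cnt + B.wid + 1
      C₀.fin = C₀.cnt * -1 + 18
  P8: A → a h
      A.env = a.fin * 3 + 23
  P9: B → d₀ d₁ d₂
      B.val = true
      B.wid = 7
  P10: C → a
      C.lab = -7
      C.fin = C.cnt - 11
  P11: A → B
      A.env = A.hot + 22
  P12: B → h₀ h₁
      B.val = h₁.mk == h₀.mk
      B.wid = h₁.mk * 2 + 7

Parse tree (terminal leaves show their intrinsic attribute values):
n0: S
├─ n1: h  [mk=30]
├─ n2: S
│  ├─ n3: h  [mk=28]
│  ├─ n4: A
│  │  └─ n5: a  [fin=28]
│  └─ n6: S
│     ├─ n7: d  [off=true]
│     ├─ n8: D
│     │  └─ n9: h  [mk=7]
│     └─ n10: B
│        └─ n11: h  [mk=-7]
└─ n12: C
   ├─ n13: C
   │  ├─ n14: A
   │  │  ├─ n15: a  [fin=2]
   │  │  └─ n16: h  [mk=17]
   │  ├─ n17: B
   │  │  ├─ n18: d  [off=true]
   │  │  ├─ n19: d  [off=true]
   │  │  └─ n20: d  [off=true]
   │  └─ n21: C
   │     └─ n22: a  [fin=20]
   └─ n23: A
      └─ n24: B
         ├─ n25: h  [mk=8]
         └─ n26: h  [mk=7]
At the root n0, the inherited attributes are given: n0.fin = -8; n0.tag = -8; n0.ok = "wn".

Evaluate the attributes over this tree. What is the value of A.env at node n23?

18

1. n0.fin = -8  [given at root]
2. n0.tag = -8  [given at root]
3. n0.ok = "wn"  [given at root]
4. n1.mk = 30  [terminal]
5. n2.fin = 8  [S₀.tag * 2 + 24]
6. n2.tag = -2  [S₀.tag + h.mk - 24]
7. n2.ok = "rwn"  ["r" ++ S₀.ok]
8. n3.mk = 28  [terminal]
9. n4.hot = 1  [S₀.tag + h.mk - 25]
10. n5.fin = 28  [terminal]
11. n4.env = -3  [a.fin - 31]
12. n6.fin = 20  [len(S₀.ok) + 17]
13. n6.tag = 20  [S₀.tag * 3 + 26]
14. n6.ok = "mw"  ["mw"]
15. n7.off = true  [terminal]
16. n8.val = "rm"  ["rm"]
17. n8.env = "mwm"  [S.ok ++ "m"]
18. n9.mk = 7  [terminal]
19. n8.sig = false  [h.mk > 7]
20. n8.mk = "pmwm"  ["p" ++ D.env]
21. n11.mk = -7  [terminal]
22. n10.val = true  [h.mk > -8]
23. n10.wid = 10  [h.mk + 17]
24. n6.acc = true  [B.wid == 10]
25. n2.acc = true  [S₁.acc == true]
26. n12.cnt = 8  [S₀.fin + 16]
27. n12.hot = 24  [S₀.fin + 32]
28. n13.cnt = 3  [3]
29. n13.hot = -6  [C₀.cnt - 14]
30. n14.hot = 21  [C₀.hot + 27]
31. n15.fin = 2  [terminal]
32. n16.mk = 17  [terminal]
33. n14.env = 29  [a.fin * 3 + 23]
34. n18.off = true  [terminal]
35. n19.off = true  [terminal]
36. n20.off = true  [terminal]
37. n17.val = true  [true]
38. n17.wid = 7  [7]
39. n21.cnt = 20  [C₀.cnt + 17]
40. n21.hot = 14  [(if B.val then A.env else C₀.cnt) - 15]
41. n22.fin = 20  [terminal]
42. n21.lab = -7  [-7]
43. n21.fin = 9  [C.cnt - 11]
44. n13.lab = 11  [C₀.cnt + B.wid + 1]
45. n13.fin = 15  [C₀.cnt * -1 + 18]
46. n23.hot = -4  [C₀.cnt + C₀.hot - 36]
47. n25.mk = 8  [terminal]
48. n26.mk = 7  [terminal]
49. n24.val = false  [h₁.mk == h₀.mk]
50. n24.wid = 21  [h₁.mk * 2 + 7]
51. n23.env = 18  [A.hot + 22]
52. n12.lab = 3  [C₀.cnt - 5]
53. n12.fin = 2  [C₁.lab - 9]
54. n0.acc = true  [S₁.acc == true]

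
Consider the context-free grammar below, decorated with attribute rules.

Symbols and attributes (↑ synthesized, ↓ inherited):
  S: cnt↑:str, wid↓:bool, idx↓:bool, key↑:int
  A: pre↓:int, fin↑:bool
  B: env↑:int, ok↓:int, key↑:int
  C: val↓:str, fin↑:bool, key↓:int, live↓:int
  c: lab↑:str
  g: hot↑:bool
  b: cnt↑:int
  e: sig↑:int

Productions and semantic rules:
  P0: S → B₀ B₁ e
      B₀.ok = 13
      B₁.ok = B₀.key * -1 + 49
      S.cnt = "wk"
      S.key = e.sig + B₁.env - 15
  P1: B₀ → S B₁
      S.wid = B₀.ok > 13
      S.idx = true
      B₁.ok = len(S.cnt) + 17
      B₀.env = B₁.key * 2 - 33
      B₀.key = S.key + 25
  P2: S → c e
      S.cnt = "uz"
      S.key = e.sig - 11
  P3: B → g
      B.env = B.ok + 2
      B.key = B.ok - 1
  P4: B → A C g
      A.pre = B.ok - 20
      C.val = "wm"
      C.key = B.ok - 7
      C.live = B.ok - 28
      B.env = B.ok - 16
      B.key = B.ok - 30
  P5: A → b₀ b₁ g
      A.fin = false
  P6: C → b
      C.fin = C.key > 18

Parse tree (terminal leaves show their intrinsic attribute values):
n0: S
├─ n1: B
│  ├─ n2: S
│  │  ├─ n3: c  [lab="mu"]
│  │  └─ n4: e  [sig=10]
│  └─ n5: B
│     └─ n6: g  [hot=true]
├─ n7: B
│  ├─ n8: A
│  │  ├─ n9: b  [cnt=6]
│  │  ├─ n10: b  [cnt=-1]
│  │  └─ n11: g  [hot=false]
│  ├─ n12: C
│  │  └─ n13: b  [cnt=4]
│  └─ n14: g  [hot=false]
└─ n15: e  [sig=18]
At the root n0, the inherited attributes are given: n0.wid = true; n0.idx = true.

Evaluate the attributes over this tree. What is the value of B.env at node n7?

1. n0.wid = true  [given at root]
2. n0.idx = true  [given at root]
3. n1.ok = 13  [13]
4. n2.wid = false  [B₀.ok > 13]
5. n2.idx = true  [true]
6. n3.lab = "mu"  [terminal]
7. n4.sig = 10  [terminal]
8. n2.cnt = "uz"  ["uz"]
9. n2.key = -1  [e.sig - 11]
10. n5.ok = 19  [len(S.cnt) + 17]
11. n6.hot = true  [terminal]
12. n5.env = 21  [B.ok + 2]
13. n5.key = 18  [B.ok - 1]
14. n1.env = 3  [B₁.key * 2 - 33]
15. n1.key = 24  [S.key + 25]
16. n7.ok = 25  [B₀.key * -1 + 49]
17. n8.pre = 5  [B.ok - 20]
18. n9.cnt = 6  [terminal]
19. n10.cnt = -1  [terminal]
20. n11.hot = false  [terminal]
21. n8.fin = false  [false]
22. n12.val = "wm"  ["wm"]
23. n12.key = 18  [B.ok - 7]
24. n12.live = -3  [B.ok - 28]
25. n13.cnt = 4  [terminal]
26. n12.fin = false  [C.key > 18]
27. n14.hot = false  [terminal]
28. n7.env = 9  [B.ok - 16]
29. n7.key = -5  [B.ok - 30]
30. n15.sig = 18  [terminal]
31. n0.cnt = "wk"  ["wk"]
32. n0.key = 12  [e.sig + B₁.env - 15]

9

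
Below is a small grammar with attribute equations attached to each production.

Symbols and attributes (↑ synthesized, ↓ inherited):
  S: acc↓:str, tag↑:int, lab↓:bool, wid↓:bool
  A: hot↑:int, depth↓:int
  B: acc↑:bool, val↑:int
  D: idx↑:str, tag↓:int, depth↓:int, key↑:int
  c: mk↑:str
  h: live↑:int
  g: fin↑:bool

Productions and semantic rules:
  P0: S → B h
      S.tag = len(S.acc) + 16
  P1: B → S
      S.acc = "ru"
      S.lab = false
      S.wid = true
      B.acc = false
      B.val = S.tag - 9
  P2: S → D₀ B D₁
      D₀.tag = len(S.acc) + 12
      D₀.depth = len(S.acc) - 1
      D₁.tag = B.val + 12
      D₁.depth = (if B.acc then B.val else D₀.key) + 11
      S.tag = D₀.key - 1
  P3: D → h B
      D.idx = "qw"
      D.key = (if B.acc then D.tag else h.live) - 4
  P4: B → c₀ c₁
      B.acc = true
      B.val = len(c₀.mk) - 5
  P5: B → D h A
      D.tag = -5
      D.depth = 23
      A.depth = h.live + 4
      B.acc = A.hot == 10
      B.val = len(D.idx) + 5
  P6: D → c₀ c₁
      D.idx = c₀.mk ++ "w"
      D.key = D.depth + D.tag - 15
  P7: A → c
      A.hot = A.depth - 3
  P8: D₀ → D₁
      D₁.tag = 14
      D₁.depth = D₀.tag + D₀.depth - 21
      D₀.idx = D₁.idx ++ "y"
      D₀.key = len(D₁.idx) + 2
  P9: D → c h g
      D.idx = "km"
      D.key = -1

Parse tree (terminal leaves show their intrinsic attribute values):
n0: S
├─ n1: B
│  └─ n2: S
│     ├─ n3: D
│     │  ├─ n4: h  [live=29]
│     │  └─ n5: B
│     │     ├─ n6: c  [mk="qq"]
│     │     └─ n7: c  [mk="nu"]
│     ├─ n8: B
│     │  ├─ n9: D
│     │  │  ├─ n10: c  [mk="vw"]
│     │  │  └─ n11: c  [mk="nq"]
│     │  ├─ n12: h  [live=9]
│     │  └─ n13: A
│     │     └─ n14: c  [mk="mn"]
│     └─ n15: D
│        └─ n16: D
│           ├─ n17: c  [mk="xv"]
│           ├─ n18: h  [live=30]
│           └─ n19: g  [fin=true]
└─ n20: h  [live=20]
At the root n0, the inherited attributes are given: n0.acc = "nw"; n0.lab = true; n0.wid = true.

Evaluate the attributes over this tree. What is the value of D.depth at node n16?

18

1. n0.acc = "nw"  [given at root]
2. n0.lab = true  [given at root]
3. n0.wid = true  [given at root]
4. n2.acc = "ru"  ["ru"]
5. n2.lab = false  [false]
6. n2.wid = true  [true]
7. n3.tag = 14  [len(S.acc) + 12]
8. n3.depth = 1  [len(S.acc) - 1]
9. n4.live = 29  [terminal]
10. n6.mk = "qq"  [terminal]
11. n7.mk = "nu"  [terminal]
12. n5.acc = true  [true]
13. n5.val = -3  [len(c₀.mk) - 5]
14. n3.idx = "qw"  ["qw"]
15. n3.key = 10  [(if B.acc then D.tag else h.live) - 4]
16. n9.tag = -5  [-5]
17. n9.depth = 23  [23]
18. n10.mk = "vw"  [terminal]
19. n11.mk = "nq"  [terminal]
20. n9.idx = "vww"  [c₀.mk ++ "w"]
21. n9.key = 3  [D.depth + D.tag - 15]
22. n12.live = 9  [terminal]
23. n13.depth = 13  [h.live + 4]
24. n14.mk = "mn"  [terminal]
25. n13.hot = 10  [A.depth - 3]
26. n8.acc = true  [A.hot == 10]
27. n8.val = 8  [len(D.idx) + 5]
28. n15.tag = 20  [B.val + 12]
29. n15.depth = 19  [(if B.acc then B.val else D₀.key) + 11]
30. n16.tag = 14  [14]
31. n16.depth = 18  [D₀.tag + D₀.depth - 21]
32. n17.mk = "xv"  [terminal]
33. n18.live = 30  [terminal]
34. n19.fin = true  [terminal]
35. n16.idx = "km"  ["km"]
36. n16.key = -1  [-1]
37. n15.idx = "kmy"  [D₁.idx ++ "y"]
38. n15.key = 4  [len(D₁.idx) + 2]
39. n2.tag = 9  [D₀.key - 1]
40. n1.acc = false  [false]
41. n1.val = 0  [S.tag - 9]
42. n20.live = 20  [terminal]
43. n0.tag = 18  [len(S.acc) + 16]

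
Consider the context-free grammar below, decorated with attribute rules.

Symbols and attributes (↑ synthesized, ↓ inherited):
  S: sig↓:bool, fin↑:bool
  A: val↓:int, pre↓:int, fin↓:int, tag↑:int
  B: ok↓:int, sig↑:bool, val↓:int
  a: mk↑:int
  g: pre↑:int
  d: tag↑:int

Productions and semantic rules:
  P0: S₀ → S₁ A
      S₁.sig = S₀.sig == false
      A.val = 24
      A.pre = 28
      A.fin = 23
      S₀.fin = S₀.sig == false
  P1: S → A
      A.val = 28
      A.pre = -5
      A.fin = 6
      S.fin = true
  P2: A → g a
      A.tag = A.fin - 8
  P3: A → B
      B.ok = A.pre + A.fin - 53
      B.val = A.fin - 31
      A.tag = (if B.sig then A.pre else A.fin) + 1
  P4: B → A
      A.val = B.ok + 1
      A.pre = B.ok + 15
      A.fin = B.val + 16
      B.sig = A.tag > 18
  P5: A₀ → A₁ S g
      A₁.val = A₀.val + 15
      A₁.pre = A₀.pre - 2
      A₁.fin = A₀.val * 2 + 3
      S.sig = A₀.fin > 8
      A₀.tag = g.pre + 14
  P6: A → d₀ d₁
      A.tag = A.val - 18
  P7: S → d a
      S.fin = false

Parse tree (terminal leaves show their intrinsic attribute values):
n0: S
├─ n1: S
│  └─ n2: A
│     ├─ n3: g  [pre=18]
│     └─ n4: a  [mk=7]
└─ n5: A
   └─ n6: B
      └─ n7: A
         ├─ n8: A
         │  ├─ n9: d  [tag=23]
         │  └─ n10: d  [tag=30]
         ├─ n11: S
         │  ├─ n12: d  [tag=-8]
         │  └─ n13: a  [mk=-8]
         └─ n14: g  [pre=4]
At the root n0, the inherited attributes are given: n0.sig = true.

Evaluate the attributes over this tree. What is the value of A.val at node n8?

14

1. n0.sig = true  [given at root]
2. n1.sig = false  [S₀.sig == false]
3. n2.val = 28  [28]
4. n2.pre = -5  [-5]
5. n2.fin = 6  [6]
6. n3.pre = 18  [terminal]
7. n4.mk = 7  [terminal]
8. n2.tag = -2  [A.fin - 8]
9. n1.fin = true  [true]
10. n5.val = 24  [24]
11. n5.pre = 28  [28]
12. n5.fin = 23  [23]
13. n6.ok = -2  [A.pre + A.fin - 53]
14. n6.val = -8  [A.fin - 31]
15. n7.val = -1  [B.ok + 1]
16. n7.pre = 13  [B.ok + 15]
17. n7.fin = 8  [B.val + 16]
18. n8.val = 14  [A₀.val + 15]
19. n8.pre = 11  [A₀.pre - 2]
20. n8.fin = 1  [A₀.val * 2 + 3]
21. n9.tag = 23  [terminal]
22. n10.tag = 30  [terminal]
23. n8.tag = -4  [A.val - 18]
24. n11.sig = false  [A₀.fin > 8]
25. n12.tag = -8  [terminal]
26. n13.mk = -8  [terminal]
27. n11.fin = false  [false]
28. n14.pre = 4  [terminal]
29. n7.tag = 18  [g.pre + 14]
30. n6.sig = false  [A.tag > 18]
31. n5.tag = 24  [(if B.sig then A.pre else A.fin) + 1]
32. n0.fin = false  [S₀.sig == false]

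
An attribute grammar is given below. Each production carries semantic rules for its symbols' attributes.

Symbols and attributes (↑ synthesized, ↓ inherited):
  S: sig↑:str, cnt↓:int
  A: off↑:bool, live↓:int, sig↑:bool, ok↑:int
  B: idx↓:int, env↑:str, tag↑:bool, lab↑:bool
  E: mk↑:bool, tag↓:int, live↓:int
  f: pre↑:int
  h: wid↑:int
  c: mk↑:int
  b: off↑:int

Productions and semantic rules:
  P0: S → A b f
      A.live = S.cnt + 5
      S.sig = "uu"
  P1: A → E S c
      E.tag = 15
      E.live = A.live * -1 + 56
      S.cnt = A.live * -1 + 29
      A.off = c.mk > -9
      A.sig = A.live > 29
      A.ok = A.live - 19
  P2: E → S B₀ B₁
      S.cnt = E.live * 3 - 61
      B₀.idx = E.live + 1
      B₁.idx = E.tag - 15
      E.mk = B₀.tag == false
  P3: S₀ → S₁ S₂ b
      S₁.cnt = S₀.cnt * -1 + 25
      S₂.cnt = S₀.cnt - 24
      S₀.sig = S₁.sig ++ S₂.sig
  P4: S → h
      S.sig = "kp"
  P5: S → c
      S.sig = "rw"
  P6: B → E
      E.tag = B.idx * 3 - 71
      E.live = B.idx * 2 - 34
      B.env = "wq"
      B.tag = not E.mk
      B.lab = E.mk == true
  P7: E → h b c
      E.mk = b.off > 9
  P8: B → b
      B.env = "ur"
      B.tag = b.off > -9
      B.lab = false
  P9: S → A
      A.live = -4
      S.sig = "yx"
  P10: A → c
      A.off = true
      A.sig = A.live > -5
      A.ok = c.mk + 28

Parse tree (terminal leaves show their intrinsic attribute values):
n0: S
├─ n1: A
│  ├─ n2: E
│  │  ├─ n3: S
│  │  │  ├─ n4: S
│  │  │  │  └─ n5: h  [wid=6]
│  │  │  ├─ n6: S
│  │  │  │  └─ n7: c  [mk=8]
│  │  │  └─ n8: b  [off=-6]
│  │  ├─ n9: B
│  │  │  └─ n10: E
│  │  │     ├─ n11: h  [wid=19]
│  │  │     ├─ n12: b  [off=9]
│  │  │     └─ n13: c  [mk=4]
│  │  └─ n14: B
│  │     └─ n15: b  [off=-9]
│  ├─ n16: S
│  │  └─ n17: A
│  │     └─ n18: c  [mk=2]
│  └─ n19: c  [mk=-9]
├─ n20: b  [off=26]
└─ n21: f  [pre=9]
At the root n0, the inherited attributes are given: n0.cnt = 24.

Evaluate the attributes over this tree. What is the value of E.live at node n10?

1. n0.cnt = 24  [given at root]
2. n1.live = 29  [S.cnt + 5]
3. n2.tag = 15  [15]
4. n2.live = 27  [A.live * -1 + 56]
5. n3.cnt = 20  [E.live * 3 - 61]
6. n4.cnt = 5  [S₀.cnt * -1 + 25]
7. n5.wid = 6  [terminal]
8. n4.sig = "kp"  ["kp"]
9. n6.cnt = -4  [S₀.cnt - 24]
10. n7.mk = 8  [terminal]
11. n6.sig = "rw"  ["rw"]
12. n8.off = -6  [terminal]
13. n3.sig = "kprw"  [S₁.sig ++ S₂.sig]
14. n9.idx = 28  [E.live + 1]
15. n10.tag = 13  [B.idx * 3 - 71]
16. n10.live = 22  [B.idx * 2 - 34]
17. n11.wid = 19  [terminal]
18. n12.off = 9  [terminal]
19. n13.mk = 4  [terminal]
20. n10.mk = false  [b.off > 9]
21. n9.env = "wq"  ["wq"]
22. n9.tag = true  [not E.mk]
23. n9.lab = false  [E.mk == true]
24. n14.idx = 0  [E.tag - 15]
25. n15.off = -9  [terminal]
26. n14.env = "ur"  ["ur"]
27. n14.tag = false  [b.off > -9]
28. n14.lab = false  [false]
29. n2.mk = false  [B₀.tag == false]
30. n16.cnt = 0  [A.live * -1 + 29]
31. n17.live = -4  [-4]
32. n18.mk = 2  [terminal]
33. n17.off = true  [true]
34. n17.sig = true  [A.live > -5]
35. n17.ok = 30  [c.mk + 28]
36. n16.sig = "yx"  ["yx"]
37. n19.mk = -9  [terminal]
38. n1.off = false  [c.mk > -9]
39. n1.sig = false  [A.live > 29]
40. n1.ok = 10  [A.live - 19]
41. n20.off = 26  [terminal]
42. n21.pre = 9  [terminal]
43. n0.sig = "uu"  ["uu"]

22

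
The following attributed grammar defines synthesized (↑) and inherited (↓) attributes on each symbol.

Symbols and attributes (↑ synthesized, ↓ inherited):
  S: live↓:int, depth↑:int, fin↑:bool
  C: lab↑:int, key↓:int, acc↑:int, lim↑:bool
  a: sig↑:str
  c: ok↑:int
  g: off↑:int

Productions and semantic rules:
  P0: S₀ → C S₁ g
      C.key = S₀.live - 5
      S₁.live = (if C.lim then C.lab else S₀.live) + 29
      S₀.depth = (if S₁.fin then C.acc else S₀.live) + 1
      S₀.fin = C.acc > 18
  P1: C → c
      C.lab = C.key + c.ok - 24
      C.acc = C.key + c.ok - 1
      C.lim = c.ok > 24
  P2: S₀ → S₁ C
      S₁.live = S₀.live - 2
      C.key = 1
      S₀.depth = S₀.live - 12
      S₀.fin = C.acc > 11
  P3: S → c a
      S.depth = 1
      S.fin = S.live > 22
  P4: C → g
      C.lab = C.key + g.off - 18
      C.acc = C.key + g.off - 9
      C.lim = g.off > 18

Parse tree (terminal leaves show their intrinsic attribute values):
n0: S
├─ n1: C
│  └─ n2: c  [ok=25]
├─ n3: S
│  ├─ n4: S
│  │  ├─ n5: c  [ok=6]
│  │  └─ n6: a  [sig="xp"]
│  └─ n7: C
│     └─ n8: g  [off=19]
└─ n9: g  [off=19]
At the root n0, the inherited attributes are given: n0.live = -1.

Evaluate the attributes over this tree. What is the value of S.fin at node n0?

false

1. n0.live = -1  [given at root]
2. n1.key = -6  [S₀.live - 5]
3. n2.ok = 25  [terminal]
4. n1.lab = -5  [C.key + c.ok - 24]
5. n1.acc = 18  [C.key + c.ok - 1]
6. n1.lim = true  [c.ok > 24]
7. n3.live = 24  [(if C.lim then C.lab else S₀.live) + 29]
8. n4.live = 22  [S₀.live - 2]
9. n5.ok = 6  [terminal]
10. n6.sig = "xp"  [terminal]
11. n4.depth = 1  [1]
12. n4.fin = false  [S.live > 22]
13. n7.key = 1  [1]
14. n8.off = 19  [terminal]
15. n7.lab = 2  [C.key + g.off - 18]
16. n7.acc = 11  [C.key + g.off - 9]
17. n7.lim = true  [g.off > 18]
18. n3.depth = 12  [S₀.live - 12]
19. n3.fin = false  [C.acc > 11]
20. n9.off = 19  [terminal]
21. n0.depth = 0  [(if S₁.fin then C.acc else S₀.live) + 1]
22. n0.fin = false  [C.acc > 18]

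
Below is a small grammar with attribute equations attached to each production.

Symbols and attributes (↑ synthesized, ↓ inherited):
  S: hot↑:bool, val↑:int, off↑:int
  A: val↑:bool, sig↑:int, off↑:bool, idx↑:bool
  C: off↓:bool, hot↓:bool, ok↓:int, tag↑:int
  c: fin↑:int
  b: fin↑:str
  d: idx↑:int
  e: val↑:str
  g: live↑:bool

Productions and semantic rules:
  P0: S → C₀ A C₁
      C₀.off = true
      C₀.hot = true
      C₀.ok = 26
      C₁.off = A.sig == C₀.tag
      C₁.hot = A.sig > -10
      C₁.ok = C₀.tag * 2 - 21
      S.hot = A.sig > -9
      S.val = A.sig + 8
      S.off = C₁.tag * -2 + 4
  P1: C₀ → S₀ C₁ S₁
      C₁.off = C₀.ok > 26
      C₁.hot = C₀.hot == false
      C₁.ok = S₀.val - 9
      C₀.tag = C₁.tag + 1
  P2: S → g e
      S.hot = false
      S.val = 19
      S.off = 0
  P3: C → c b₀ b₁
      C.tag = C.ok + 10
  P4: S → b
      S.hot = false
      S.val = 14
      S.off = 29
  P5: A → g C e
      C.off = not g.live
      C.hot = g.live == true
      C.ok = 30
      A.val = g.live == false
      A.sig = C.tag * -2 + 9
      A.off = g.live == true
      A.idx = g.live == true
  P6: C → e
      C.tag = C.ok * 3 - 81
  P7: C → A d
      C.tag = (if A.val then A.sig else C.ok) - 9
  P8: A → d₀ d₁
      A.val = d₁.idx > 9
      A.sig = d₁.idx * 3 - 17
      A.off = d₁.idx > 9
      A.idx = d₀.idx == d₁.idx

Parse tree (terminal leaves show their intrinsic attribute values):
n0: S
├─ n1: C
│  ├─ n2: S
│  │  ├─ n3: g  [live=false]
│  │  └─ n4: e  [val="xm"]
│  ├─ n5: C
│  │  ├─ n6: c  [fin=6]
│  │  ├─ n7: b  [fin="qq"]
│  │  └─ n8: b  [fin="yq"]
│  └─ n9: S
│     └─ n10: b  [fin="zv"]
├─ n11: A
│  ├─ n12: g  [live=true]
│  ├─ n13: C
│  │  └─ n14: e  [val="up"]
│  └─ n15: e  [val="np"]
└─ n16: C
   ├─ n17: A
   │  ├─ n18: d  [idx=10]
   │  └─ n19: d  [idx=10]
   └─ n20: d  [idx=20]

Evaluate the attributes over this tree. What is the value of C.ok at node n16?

21

1. n1.off = true  [true]
2. n1.hot = true  [true]
3. n1.ok = 26  [26]
4. n3.live = false  [terminal]
5. n4.val = "xm"  [terminal]
6. n2.hot = false  [false]
7. n2.val = 19  [19]
8. n2.off = 0  [0]
9. n5.off = false  [C₀.ok > 26]
10. n5.hot = false  [C₀.hot == false]
11. n5.ok = 10  [S₀.val - 9]
12. n6.fin = 6  [terminal]
13. n7.fin = "qq"  [terminal]
14. n8.fin = "yq"  [terminal]
15. n5.tag = 20  [C.ok + 10]
16. n10.fin = "zv"  [terminal]
17. n9.hot = false  [false]
18. n9.val = 14  [14]
19. n9.off = 29  [29]
20. n1.tag = 21  [C₁.tag + 1]
21. n12.live = true  [terminal]
22. n13.off = false  [not g.live]
23. n13.hot = true  [g.live == true]
24. n13.ok = 30  [30]
25. n14.val = "up"  [terminal]
26. n13.tag = 9  [C.ok * 3 - 81]
27. n15.val = "np"  [terminal]
28. n11.val = false  [g.live == false]
29. n11.sig = -9  [C.tag * -2 + 9]
30. n11.off = true  [g.live == true]
31. n11.idx = true  [g.live == true]
32. n16.off = false  [A.sig == C₀.tag]
33. n16.hot = true  [A.sig > -10]
34. n16.ok = 21  [C₀.tag * 2 - 21]
35. n18.idx = 10  [terminal]
36. n19.idx = 10  [terminal]
37. n17.val = true  [d₁.idx > 9]
38. n17.sig = 13  [d₁.idx * 3 - 17]
39. n17.off = true  [d₁.idx > 9]
40. n17.idx = true  [d₀.idx == d₁.idx]
41. n20.idx = 20  [terminal]
42. n16.tag = 4  [(if A.val then A.sig else C.ok) - 9]
43. n0.hot = false  [A.sig > -9]
44. n0.val = -1  [A.sig + 8]
45. n0.off = -4  [C₁.tag * -2 + 4]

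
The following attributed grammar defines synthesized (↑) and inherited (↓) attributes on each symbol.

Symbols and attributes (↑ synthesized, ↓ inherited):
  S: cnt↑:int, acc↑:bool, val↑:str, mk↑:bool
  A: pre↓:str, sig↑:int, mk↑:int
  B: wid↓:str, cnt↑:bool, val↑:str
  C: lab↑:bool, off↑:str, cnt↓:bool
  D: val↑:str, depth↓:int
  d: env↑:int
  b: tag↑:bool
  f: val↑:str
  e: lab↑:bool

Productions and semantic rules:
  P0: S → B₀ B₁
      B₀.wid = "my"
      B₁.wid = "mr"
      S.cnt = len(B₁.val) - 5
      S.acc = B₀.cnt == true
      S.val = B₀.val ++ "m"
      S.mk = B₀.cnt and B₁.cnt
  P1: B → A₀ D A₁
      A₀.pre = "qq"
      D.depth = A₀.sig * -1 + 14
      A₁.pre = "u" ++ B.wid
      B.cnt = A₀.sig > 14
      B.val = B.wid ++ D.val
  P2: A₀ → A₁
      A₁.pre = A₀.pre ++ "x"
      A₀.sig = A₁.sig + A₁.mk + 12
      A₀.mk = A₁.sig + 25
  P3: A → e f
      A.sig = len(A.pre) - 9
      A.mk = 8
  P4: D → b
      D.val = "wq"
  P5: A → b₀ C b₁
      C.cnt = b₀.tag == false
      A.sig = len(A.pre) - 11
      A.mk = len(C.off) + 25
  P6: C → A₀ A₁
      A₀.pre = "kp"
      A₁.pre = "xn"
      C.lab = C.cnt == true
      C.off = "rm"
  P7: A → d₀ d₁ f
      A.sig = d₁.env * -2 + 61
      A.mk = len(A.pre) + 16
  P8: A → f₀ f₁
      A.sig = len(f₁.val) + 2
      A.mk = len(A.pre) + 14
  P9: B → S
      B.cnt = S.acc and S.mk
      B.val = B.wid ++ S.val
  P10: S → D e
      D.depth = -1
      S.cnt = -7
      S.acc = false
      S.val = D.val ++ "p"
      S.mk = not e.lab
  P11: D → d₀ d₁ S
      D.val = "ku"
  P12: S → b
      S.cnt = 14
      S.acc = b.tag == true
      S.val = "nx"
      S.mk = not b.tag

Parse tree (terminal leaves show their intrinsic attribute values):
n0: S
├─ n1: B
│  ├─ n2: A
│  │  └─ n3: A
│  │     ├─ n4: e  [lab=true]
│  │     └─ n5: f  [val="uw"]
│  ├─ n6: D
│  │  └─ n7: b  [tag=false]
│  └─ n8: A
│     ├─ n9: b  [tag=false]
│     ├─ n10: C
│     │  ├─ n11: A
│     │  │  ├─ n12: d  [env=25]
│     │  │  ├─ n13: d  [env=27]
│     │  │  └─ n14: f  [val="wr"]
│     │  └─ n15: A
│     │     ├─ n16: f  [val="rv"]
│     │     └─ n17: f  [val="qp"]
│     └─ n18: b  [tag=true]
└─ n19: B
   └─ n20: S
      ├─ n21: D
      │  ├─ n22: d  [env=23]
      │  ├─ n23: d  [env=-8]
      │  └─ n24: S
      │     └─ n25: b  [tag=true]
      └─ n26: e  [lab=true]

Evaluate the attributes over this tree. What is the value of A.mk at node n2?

1. n1.wid = "my"  ["my"]
2. n2.pre = "qq"  ["qq"]
3. n3.pre = "qqx"  [A₀.pre ++ "x"]
4. n4.lab = true  [terminal]
5. n5.val = "uw"  [terminal]
6. n3.sig = -6  [len(A.pre) - 9]
7. n3.mk = 8  [8]
8. n2.sig = 14  [A₁.sig + A₁.mk + 12]
9. n2.mk = 19  [A₁.sig + 25]
10. n6.depth = 0  [A₀.sig * -1 + 14]
11. n7.tag = false  [terminal]
12. n6.val = "wq"  ["wq"]
13. n8.pre = "umy"  ["u" ++ B.wid]
14. n9.tag = false  [terminal]
15. n10.cnt = true  [b₀.tag == false]
16. n11.pre = "kp"  ["kp"]
17. n12.env = 25  [terminal]
18. n13.env = 27  [terminal]
19. n14.val = "wr"  [terminal]
20. n11.sig = 7  [d₁.env * -2 + 61]
21. n11.mk = 18  [len(A.pre) + 16]
22. n15.pre = "xn"  ["xn"]
23. n16.val = "rv"  [terminal]
24. n17.val = "qp"  [terminal]
25. n15.sig = 4  [len(f₁.val) + 2]
26. n15.mk = 16  [len(A.pre) + 14]
27. n10.lab = true  [C.cnt == true]
28. n10.off = "rm"  ["rm"]
29. n18.tag = true  [terminal]
30. n8.sig = -8  [len(A.pre) - 11]
31. n8.mk = 27  [len(C.off) + 25]
32. n1.cnt = false  [A₀.sig > 14]
33. n1.val = "mywq"  [B.wid ++ D.val]
34. n19.wid = "mr"  ["mr"]
35. n21.depth = -1  [-1]
36. n22.env = 23  [terminal]
37. n23.env = -8  [terminal]
38. n25.tag = true  [terminal]
39. n24.cnt = 14  [14]
40. n24.acc = true  [b.tag == true]
41. n24.val = "nx"  ["nx"]
42. n24.mk = false  [not b.tag]
43. n21.val = "ku"  ["ku"]
44. n26.lab = true  [terminal]
45. n20.cnt = -7  [-7]
46. n20.acc = false  [false]
47. n20.val = "kup"  [D.val ++ "p"]
48. n20.mk = false  [not e.lab]
49. n19.cnt = false  [S.acc and S.mk]
50. n19.val = "mrkup"  [B.wid ++ S.val]
51. n0.cnt = 0  [len(B₁.val) - 5]
52. n0.acc = false  [B₀.cnt == true]
53. n0.val = "mywqm"  [B₀.val ++ "m"]
54. n0.mk = false  [B₀.cnt and B₁.cnt]

19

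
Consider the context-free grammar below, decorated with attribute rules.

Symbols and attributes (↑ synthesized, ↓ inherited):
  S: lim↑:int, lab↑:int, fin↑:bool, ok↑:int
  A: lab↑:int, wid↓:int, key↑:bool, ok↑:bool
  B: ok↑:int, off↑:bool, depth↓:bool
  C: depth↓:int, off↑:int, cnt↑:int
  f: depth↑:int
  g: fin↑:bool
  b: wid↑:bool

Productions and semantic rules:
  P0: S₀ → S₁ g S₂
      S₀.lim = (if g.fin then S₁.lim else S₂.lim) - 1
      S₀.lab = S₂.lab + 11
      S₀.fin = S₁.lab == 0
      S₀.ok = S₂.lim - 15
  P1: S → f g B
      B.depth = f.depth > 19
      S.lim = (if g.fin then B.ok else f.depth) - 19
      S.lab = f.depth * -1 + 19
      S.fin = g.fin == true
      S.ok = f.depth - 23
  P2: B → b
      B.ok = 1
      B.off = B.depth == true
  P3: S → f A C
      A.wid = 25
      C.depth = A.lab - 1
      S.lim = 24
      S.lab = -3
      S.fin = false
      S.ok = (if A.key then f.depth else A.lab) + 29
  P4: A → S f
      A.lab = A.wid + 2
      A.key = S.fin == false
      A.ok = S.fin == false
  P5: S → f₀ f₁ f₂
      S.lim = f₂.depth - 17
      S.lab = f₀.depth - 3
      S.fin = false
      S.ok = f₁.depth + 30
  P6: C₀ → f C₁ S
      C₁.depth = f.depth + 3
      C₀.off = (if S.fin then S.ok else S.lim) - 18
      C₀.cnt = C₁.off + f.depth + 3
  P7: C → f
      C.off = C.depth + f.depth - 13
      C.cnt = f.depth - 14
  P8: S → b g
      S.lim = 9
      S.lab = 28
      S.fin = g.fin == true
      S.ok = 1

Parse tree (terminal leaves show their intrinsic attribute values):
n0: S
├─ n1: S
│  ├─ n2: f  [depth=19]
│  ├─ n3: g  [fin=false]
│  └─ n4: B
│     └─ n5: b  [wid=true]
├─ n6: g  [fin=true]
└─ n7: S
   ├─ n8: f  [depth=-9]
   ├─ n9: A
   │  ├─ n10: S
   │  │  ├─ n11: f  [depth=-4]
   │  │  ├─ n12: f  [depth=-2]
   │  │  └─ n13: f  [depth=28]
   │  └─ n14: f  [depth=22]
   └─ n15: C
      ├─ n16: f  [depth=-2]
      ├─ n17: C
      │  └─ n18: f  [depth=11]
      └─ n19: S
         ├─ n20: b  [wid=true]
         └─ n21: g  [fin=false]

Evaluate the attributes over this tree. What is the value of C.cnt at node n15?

0

1. n2.depth = 19  [terminal]
2. n3.fin = false  [terminal]
3. n4.depth = false  [f.depth > 19]
4. n5.wid = true  [terminal]
5. n4.ok = 1  [1]
6. n4.off = false  [B.depth == true]
7. n1.lim = 0  [(if g.fin then B.ok else f.depth) - 19]
8. n1.lab = 0  [f.depth * -1 + 19]
9. n1.fin = false  [g.fin == true]
10. n1.ok = -4  [f.depth - 23]
11. n6.fin = true  [terminal]
12. n8.depth = -9  [terminal]
13. n9.wid = 25  [25]
14. n11.depth = -4  [terminal]
15. n12.depth = -2  [terminal]
16. n13.depth = 28  [terminal]
17. n10.lim = 11  [f₂.depth - 17]
18. n10.lab = -7  [f₀.depth - 3]
19. n10.fin = false  [false]
20. n10.ok = 28  [f₁.depth + 30]
21. n14.depth = 22  [terminal]
22. n9.lab = 27  [A.wid + 2]
23. n9.key = true  [S.fin == false]
24. n9.ok = true  [S.fin == false]
25. n15.depth = 26  [A.lab - 1]
26. n16.depth = -2  [terminal]
27. n17.depth = 1  [f.depth + 3]
28. n18.depth = 11  [terminal]
29. n17.off = -1  [C.depth + f.depth - 13]
30. n17.cnt = -3  [f.depth - 14]
31. n20.wid = true  [terminal]
32. n21.fin = false  [terminal]
33. n19.lim = 9  [9]
34. n19.lab = 28  [28]
35. n19.fin = false  [g.fin == true]
36. n19.ok = 1  [1]
37. n15.off = -9  [(if S.fin then S.ok else S.lim) - 18]
38. n15.cnt = 0  [C₁.off + f.depth + 3]
39. n7.lim = 24  [24]
40. n7.lab = -3  [-3]
41. n7.fin = false  [false]
42. n7.ok = 20  [(if A.key then f.depth else A.lab) + 29]
43. n0.lim = -1  [(if g.fin then S₁.lim else S₂.lim) - 1]
44. n0.lab = 8  [S₂.lab + 11]
45. n0.fin = true  [S₁.lab == 0]
46. n0.ok = 9  [S₂.lim - 15]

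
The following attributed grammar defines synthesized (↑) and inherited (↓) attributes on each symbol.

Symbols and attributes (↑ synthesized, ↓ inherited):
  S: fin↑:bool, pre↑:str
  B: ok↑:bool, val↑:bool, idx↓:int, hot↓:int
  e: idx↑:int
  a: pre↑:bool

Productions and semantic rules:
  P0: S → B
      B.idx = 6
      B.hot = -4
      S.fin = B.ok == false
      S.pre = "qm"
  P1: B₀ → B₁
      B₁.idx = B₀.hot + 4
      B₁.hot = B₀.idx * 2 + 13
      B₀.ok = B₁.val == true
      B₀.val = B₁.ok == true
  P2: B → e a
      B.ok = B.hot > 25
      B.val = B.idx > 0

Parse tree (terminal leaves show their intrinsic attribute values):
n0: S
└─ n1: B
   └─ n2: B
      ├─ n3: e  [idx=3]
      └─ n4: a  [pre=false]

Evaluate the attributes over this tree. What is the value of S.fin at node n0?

true

1. n1.idx = 6  [6]
2. n1.hot = -4  [-4]
3. n2.idx = 0  [B₀.hot + 4]
4. n2.hot = 25  [B₀.idx * 2 + 13]
5. n3.idx = 3  [terminal]
6. n4.pre = false  [terminal]
7. n2.ok = false  [B.hot > 25]
8. n2.val = false  [B.idx > 0]
9. n1.ok = false  [B₁.val == true]
10. n1.val = false  [B₁.ok == true]
11. n0.fin = true  [B.ok == false]
12. n0.pre = "qm"  ["qm"]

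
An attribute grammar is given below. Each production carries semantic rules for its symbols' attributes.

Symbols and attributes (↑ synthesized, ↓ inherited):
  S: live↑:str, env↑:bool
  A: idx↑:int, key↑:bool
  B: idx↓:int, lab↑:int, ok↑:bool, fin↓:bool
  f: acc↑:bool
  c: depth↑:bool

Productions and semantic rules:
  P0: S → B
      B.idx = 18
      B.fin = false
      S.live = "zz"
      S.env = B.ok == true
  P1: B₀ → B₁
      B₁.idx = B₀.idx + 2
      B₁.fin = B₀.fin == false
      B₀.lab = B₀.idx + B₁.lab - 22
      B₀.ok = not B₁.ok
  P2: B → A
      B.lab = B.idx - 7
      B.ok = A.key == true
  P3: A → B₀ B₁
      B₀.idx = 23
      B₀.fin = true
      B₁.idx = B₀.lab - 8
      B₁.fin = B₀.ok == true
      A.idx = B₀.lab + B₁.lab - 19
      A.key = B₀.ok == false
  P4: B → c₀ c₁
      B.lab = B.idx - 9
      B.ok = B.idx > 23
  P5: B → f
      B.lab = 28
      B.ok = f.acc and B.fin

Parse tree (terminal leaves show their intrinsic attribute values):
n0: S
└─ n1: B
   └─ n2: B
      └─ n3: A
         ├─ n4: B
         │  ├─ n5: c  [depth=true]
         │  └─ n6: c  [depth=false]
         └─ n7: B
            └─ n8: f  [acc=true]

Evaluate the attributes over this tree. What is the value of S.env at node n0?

false

1. n1.idx = 18  [18]
2. n1.fin = false  [false]
3. n2.idx = 20  [B₀.idx + 2]
4. n2.fin = true  [B₀.fin == false]
5. n4.idx = 23  [23]
6. n4.fin = true  [true]
7. n5.depth = true  [terminal]
8. n6.depth = false  [terminal]
9. n4.lab = 14  [B.idx - 9]
10. n4.ok = false  [B.idx > 23]
11. n7.idx = 6  [B₀.lab - 8]
12. n7.fin = false  [B₀.ok == true]
13. n8.acc = true  [terminal]
14. n7.lab = 28  [28]
15. n7.ok = false  [f.acc and B.fin]
16. n3.idx = 23  [B₀.lab + B₁.lab - 19]
17. n3.key = true  [B₀.ok == false]
18. n2.lab = 13  [B.idx - 7]
19. n2.ok = true  [A.key == true]
20. n1.lab = 9  [B₀.idx + B₁.lab - 22]
21. n1.ok = false  [not B₁.ok]
22. n0.live = "zz"  ["zz"]
23. n0.env = false  [B.ok == true]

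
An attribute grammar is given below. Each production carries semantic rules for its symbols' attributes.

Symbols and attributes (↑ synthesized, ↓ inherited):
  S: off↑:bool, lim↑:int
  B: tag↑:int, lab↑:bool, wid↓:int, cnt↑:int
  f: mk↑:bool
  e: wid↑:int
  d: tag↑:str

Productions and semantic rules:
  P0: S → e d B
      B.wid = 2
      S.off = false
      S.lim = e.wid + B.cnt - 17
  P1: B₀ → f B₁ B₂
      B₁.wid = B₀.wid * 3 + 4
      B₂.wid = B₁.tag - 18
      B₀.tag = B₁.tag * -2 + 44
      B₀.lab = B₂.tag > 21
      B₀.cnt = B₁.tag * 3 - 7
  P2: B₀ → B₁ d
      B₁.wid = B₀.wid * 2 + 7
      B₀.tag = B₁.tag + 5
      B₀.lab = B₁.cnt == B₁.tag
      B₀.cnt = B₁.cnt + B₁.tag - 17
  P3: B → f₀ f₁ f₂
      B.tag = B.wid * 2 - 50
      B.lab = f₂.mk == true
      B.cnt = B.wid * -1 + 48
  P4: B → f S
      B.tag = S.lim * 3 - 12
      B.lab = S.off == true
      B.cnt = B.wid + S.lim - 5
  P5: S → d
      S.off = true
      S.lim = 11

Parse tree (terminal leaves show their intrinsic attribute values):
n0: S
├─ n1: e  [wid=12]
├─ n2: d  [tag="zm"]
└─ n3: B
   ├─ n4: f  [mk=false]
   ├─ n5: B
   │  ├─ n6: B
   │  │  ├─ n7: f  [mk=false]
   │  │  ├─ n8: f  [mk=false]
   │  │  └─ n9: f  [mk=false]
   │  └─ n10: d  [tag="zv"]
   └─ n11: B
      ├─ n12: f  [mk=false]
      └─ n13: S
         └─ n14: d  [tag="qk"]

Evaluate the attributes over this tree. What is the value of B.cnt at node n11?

1. n1.wid = 12  [terminal]
2. n2.tag = "zm"  [terminal]
3. n3.wid = 2  [2]
4. n4.mk = false  [terminal]
5. n5.wid = 10  [B₀.wid * 3 + 4]
6. n6.wid = 27  [B₀.wid * 2 + 7]
7. n7.mk = false  [terminal]
8. n8.mk = false  [terminal]
9. n9.mk = false  [terminal]
10. n6.tag = 4  [B.wid * 2 - 50]
11. n6.lab = false  [f₂.mk == true]
12. n6.cnt = 21  [B.wid * -1 + 48]
13. n10.tag = "zv"  [terminal]
14. n5.tag = 9  [B₁.tag + 5]
15. n5.lab = false  [B₁.cnt == B₁.tag]
16. n5.cnt = 8  [B₁.cnt + B₁.tag - 17]
17. n11.wid = -9  [B₁.tag - 18]
18. n12.mk = false  [terminal]
19. n14.tag = "qk"  [terminal]
20. n13.off = true  [true]
21. n13.lim = 11  [11]
22. n11.tag = 21  [S.lim * 3 - 12]
23. n11.lab = true  [S.off == true]
24. n11.cnt = -3  [B.wid + S.lim - 5]
25. n3.tag = 26  [B₁.tag * -2 + 44]
26. n3.lab = false  [B₂.tag > 21]
27. n3.cnt = 20  [B₁.tag * 3 - 7]
28. n0.off = false  [false]
29. n0.lim = 15  [e.wid + B.cnt - 17]

-3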